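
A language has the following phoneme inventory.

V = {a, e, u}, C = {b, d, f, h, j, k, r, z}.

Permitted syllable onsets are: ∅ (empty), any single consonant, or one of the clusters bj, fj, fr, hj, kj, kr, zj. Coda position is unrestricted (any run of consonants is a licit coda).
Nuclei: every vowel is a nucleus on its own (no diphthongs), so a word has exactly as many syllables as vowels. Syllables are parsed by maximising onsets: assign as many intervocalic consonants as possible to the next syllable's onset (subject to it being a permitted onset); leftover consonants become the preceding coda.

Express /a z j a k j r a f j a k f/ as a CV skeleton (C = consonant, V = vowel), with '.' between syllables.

V.CCVCC.CV.CCVCC

Nuclei (vowels): a, a, a, a → 4 syllables.
/a…a/ gap (V1→V2): /zj/ — entire cluster is a permitted onset → onset /zj/, coda ∅.
/a…a/ gap (V2→V3): /kjr/ — longest licit onset from the right is /r/, leaving /kj/ as coda.
/a…a/ gap (V3→V4): /fj/ — entire cluster is a permitted onset → onset /fj/, coda ∅.
Syllabification: a.zjakj.ra.fjakf.
Mapping each syllable to C/V: /a/ → V, /zjakj/ → CCVCC, /ra/ → CV, /fjakf/ → CCVCC.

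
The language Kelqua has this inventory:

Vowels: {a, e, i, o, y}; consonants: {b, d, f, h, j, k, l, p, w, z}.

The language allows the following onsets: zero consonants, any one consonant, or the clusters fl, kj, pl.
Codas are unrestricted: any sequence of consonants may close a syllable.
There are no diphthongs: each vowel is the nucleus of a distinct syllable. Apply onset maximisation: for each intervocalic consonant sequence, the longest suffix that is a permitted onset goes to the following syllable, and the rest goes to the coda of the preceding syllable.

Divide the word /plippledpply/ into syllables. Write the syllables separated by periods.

plip.pledp.ply

The vowels are i, e, y — 3 nuclei, so 3 syllables.
σ1/σ2 boundary: /ppl/ — longest licit onset from the right is /pl/, leaving /p/ as coda.
σ2/σ3 boundary: /dppl/; trying suffixes from longest down, /pl/ is the first permitted one, so coda /dp/ | onset /pl/.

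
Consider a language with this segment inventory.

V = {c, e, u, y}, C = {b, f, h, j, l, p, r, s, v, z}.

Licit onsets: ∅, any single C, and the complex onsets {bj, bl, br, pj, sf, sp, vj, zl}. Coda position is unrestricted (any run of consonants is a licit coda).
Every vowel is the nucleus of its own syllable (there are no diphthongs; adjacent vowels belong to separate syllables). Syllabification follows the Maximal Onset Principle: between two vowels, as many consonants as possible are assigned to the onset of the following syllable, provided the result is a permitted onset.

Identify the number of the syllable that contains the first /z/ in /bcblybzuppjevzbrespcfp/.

3

The vowels are c, y, u, e, e, c — 6 nuclei, so 6 syllables.
V1 /c/ – V2 /y/: /bl/ — entire cluster is a permitted onset → onset /bl/, coda ∅.
V2 /y/ – V3 /u/: /bz/; trying suffixes from longest down, /z/ is the first permitted one, so coda /b/ | onset /z/.
V3 /u/ – V4 /e/: cluster /ppj/ — the longest permitted-onset suffix is /pj/; onset = /pj/, preceding coda = /p/.
V4 /e/ – V5 /e/: /vzbr/; trying suffixes from longest down, /br/ is the first permitted one, so coda /vz/ | onset /br/.
V5 /e/ – V6 /c/: /sp/ — entire cluster is a permitted onset → onset /sp/, coda ∅.
So the parse is bc.blyb.zup.pjevz.bre.spcfp.
The first /z/ is in the onset of syllable 3 (/zup/).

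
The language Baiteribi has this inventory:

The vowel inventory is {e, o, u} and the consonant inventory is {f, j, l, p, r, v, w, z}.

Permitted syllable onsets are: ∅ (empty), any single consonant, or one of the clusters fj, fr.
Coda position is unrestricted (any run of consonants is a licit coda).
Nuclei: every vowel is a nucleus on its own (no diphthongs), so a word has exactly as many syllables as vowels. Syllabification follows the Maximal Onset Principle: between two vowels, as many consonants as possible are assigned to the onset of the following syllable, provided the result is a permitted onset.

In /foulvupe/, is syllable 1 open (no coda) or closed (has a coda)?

Nuclei (vowels): o, u, u, e → 4 syllables.
σ1/σ2 boundary: nothing intervenes; syllable break is V.V.
σ2/σ3 boundary: cluster /lv/ — the longest permitted-onset suffix is /v/; onset = /v/, preceding coda = /l/.
σ3/σ4 boundary: just /p/ — single C goes to the following onset.
So the parse is fo.ul.vu.pe.
Syllable 1 is /fo/; it ends in its nucleus with no coda, so it is open.

open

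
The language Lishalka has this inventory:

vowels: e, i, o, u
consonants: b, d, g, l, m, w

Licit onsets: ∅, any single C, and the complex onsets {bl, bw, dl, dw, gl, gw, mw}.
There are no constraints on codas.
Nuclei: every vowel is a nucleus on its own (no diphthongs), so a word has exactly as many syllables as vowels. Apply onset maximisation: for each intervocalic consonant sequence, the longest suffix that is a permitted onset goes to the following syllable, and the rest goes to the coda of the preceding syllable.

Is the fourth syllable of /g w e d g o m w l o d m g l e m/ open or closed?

Vowels present: e, o, o, e; each is a nucleus, giving 4 syllables.
σ1/σ2 boundary: cluster /dg/ — the longest permitted-onset suffix is /g/; onset = /g/, preceding coda = /d/.
σ2/σ3 boundary: /mwl/ splits as /mw/ + /l/ (/l/ is the longest suffix that is a licit onset).
σ3/σ4 boundary: /dmgl/ splits as /dm/ + /gl/ (/gl/ is the longest suffix that is a licit onset).
Syllabification: gwed.gomw.lodm.glem.
Syllable 4 is /glem/ with coda /m/, so it is closed.

closed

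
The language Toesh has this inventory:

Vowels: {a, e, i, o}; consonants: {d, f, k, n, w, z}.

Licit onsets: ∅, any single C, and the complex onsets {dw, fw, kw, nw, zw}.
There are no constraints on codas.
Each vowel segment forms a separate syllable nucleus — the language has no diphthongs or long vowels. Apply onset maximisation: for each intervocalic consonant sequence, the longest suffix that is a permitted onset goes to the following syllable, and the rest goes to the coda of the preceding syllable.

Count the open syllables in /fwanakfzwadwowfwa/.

3

The vowels are a, a, a, o, a — 5 nuclei, so 5 syllables.
Between /a/ (V1) and /a/ (V2): /n/ is a single consonant, so it becomes the next onset.
Between /a/ (V2) and /a/ (V3): cluster /kfzw/ — the longest permitted-onset suffix is /zw/; onset = /zw/, preceding coda = /kf/.
Between /a/ (V3) and /o/ (V4): /dw/ is a licit onset in full, so it all attaches to the next syllable.
Between /o/ (V4) and /a/ (V5): cluster /wfw/ — the longest permitted-onset suffix is /fw/; onset = /fw/, preceding coda = /w/.
Result: fwa.nakf.zwa.dwow.fwa.
Classifying each syllable: /fwa/ (open), /nakf/ (closed), /zwa/ (open), /dwow/ (closed), /fwa/ (open).
Open syllables: 3.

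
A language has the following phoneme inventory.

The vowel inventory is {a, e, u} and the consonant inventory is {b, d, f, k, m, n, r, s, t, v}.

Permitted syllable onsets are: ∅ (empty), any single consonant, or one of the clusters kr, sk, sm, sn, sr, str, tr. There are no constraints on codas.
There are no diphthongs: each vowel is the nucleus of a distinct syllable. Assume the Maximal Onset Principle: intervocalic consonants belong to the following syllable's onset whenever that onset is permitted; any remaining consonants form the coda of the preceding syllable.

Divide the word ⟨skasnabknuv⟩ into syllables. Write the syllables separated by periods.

Nuclei (vowels): a, a, u → 3 syllables.
/a…a/ gap (V1→V2): /sn/ is a licit onset in full, so it all attaches to the next syllable.
/a…u/ gap (V2→V3): cluster /bkn/ — the longest permitted-onset suffix is /n/; onset = /n/, preceding coda = /bk/.

ska.snabk.nuv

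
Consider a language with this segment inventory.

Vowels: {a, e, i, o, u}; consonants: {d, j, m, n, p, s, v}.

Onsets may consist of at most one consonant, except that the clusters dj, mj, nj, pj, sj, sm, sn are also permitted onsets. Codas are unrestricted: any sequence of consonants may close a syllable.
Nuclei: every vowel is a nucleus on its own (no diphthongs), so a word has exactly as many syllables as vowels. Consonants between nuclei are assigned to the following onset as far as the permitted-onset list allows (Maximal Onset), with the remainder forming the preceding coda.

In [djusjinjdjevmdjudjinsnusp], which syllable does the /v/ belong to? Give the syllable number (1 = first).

The vowels are u, i, e, u, i, u — 6 nuclei, so 6 syllables.
V1 /u/ – V2 /i/: /sj/ — entire cluster is a permitted onset → onset /sj/, coda ∅.
V2 /i/ – V3 /e/: cluster /njdj/ — the longest permitted-onset suffix is /dj/; onset = /dj/, preceding coda = /nj/.
V3 /e/ – V4 /u/: /vmdj/; trying suffixes from longest down, /dj/ is the first permitted one, so coda /vm/ | onset /dj/.
V4 /u/ – V5 /i/: /dj/ — entire cluster is a permitted onset → onset /dj/, coda ∅.
V5 /i/ – V6 /u/: /nsn/; trying suffixes from longest down, /sn/ is the first permitted one, so coda /n/ | onset /sn/.
Syllabification: dju.sjinj.djevm.dju.djin.snusp.
The /v/ is in the coda of syllable 3 (/djevm/).

3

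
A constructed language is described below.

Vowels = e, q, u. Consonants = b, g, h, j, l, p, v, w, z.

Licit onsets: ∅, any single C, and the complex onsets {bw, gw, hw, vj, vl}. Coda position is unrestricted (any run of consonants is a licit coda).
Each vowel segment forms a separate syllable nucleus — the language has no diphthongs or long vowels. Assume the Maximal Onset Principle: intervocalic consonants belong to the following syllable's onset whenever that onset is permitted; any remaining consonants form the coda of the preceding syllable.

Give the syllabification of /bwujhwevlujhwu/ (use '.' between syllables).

Nuclei (vowels): u, e, u, u → 4 syllables.
Between /u/ (V1) and /e/ (V2): /jhw/ splits as /j/ + /hw/ (/hw/ is the longest suffix that is a licit onset).
Between /e/ (V2) and /u/ (V3): cluster /vl/ — /vl/ is itself a permitted onset, so the whole cluster goes right; preceding coda = ∅.
Between /u/ (V3) and /u/ (V4): /jhw/ splits as /j/ + /hw/ (/hw/ is the longest suffix that is a licit onset).

bwuj.hwe.vluj.hwu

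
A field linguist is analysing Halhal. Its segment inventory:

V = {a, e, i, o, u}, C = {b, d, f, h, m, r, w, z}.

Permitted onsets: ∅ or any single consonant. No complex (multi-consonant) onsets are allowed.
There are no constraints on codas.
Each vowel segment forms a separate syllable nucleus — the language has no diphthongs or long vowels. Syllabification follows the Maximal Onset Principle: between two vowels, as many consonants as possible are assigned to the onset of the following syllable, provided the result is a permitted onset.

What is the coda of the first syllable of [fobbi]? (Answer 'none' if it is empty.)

b

Vowels present: o, i; each is a nucleus, giving 2 syllables.
V1 /o/ – V2 /i/: /bb/; trying suffixes from longest down, /b/ is the first permitted one, so coda /b/ | onset /b/.
Putting it together: fob.bi.
Syllable 1 is /fob/: onset /f/, nucleus /o/, coda /b/.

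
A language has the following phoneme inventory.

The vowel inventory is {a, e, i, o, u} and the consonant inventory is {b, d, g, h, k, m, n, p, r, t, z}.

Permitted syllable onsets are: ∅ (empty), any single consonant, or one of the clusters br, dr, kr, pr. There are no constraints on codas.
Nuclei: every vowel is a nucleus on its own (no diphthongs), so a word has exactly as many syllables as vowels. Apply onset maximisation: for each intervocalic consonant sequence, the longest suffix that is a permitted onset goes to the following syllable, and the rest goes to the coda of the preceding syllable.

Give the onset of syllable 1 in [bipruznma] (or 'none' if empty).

b

Vowels present: i, u, a; each is a nucleus, giving 3 syllables.
/i…u/ gap (V1→V2): cluster /pr/ — /pr/ is itself a permitted onset, so the whole cluster goes right; preceding coda = ∅.
/u…a/ gap (V2→V3): /znm/; trying suffixes from longest down, /m/ is the first permitted one, so coda /zn/ | onset /m/.
Putting it together: bi.pruzn.ma.
Syllable 1 is /bi/: onset /b/, nucleus /i/, coda ∅.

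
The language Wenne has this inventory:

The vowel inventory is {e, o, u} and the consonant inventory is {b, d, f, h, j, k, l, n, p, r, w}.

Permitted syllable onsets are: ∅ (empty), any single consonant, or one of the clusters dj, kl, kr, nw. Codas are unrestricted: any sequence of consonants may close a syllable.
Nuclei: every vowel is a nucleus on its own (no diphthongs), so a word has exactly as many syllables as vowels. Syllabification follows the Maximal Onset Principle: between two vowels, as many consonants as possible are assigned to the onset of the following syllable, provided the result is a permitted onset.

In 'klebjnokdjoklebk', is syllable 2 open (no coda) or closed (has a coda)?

closed

The vowels are e, o, o, e — 4 nuclei, so 4 syllables.
Between /e/ (V1) and /o/ (V2): /bjn/; trying suffixes from longest down, /n/ is the first permitted one, so coda /bj/ | onset /n/.
Between /o/ (V2) and /o/ (V3): cluster /kdj/ — the longest permitted-onset suffix is /dj/; onset = /dj/, preceding coda = /k/.
Between /o/ (V3) and /e/ (V4): /kl/ — entire cluster is a permitted onset → onset /kl/, coda ∅.
Syllabification: klebj.nok.djo.klebk.
Syllable 2 is /nok/ with coda /k/, so it is closed.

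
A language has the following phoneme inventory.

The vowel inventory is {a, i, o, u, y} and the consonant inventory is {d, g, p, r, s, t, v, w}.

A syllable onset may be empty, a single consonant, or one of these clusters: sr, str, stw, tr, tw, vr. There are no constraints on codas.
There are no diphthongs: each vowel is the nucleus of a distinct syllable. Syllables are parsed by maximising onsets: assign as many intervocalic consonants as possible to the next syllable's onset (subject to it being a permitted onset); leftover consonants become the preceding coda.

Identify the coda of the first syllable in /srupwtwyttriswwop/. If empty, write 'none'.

pw

Vowels present: u, y, i, o; each is a nucleus, giving 4 syllables.
σ1/σ2 boundary: /pwtw/; trying suffixes from longest down, /tw/ is the first permitted one, so coda /pw/ | onset /tw/.
σ2/σ3 boundary: cluster /ttr/ — the longest permitted-onset suffix is /tr/; onset = /tr/, preceding coda = /t/.
σ3/σ4 boundary: /sww/ splits as /sw/ + /w/ (/w/ is the longest suffix that is a licit onset).
So the parse is srupw.twyt.trisw.wop.
Syllable 1 is /srupw/: onset /sr/, nucleus /u/, coda /pw/.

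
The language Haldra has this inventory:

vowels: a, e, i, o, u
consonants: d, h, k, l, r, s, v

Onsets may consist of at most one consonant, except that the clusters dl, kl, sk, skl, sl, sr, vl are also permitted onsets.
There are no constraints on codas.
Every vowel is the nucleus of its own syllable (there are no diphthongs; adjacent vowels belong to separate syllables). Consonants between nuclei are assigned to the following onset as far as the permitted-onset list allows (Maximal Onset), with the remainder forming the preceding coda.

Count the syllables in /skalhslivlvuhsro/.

4

Nuclei (vowels): a, i, u, o → 4 syllables.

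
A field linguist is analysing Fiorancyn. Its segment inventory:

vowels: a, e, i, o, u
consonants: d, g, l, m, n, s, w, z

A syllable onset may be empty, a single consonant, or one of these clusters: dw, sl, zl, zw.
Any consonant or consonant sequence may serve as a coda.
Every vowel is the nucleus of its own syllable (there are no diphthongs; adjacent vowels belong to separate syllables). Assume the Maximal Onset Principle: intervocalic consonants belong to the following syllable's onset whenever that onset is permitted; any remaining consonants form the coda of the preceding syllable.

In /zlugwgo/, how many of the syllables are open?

Vowels present: u, o; each is a nucleus, giving 2 syllables.
/u…o/ gap (V1→V2): /gwg/ — longest licit onset from the right is /g/, leaving /gw/ as coda.
So the parse is zlugw.go.
Classifying each syllable: /zlugw/ (closed), /go/ (open).
Open syllables: 1.

1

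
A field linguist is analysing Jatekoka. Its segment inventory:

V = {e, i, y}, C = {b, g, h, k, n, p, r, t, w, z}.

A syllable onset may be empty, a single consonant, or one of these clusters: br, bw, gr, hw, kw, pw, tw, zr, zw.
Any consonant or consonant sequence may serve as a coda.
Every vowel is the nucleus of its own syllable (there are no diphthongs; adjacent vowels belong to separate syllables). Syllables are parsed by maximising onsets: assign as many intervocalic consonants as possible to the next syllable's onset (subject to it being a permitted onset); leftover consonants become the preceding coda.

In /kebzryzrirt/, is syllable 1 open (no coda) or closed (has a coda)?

closed

Nuclei (vowels): e, y, i → 3 syllables.
σ1/σ2 boundary: cluster /bzr/ — the longest permitted-onset suffix is /zr/; onset = /zr/, preceding coda = /b/.
σ2/σ3 boundary: /zr/ is a licit onset in full, so it all attaches to the next syllable.
Result: keb.zry.zrirt.
Syllable 1 is /keb/ with coda /b/, so it is closed.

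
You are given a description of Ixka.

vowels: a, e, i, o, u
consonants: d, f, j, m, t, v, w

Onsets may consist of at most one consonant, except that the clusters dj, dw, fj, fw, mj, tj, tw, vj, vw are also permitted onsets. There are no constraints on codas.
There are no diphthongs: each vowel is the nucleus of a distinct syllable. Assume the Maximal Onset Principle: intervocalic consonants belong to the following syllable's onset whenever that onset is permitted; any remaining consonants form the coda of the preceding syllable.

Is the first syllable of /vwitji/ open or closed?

The vowels are i, i — 2 nuclei, so 2 syllables.
V1 /i/ – V2 /i/: /tj/ is a licit onset in full, so it all attaches to the next syllable.
So the parse is vwi.tji.
Syllable 1 is /vwi/; it ends in its nucleus with no coda, so it is open.

open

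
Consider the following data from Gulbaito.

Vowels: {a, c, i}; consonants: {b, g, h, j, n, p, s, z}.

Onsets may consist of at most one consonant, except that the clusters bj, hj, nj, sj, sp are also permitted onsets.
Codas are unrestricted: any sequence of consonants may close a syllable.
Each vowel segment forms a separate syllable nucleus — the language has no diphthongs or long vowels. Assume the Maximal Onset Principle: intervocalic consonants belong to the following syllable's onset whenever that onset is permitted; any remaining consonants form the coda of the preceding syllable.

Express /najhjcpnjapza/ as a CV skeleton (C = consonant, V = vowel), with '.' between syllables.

Vowels present: a, c, a, a; each is a nucleus, giving 4 syllables.
Between /a/ (V1) and /c/ (V2): /jhj/; trying suffixes from longest down, /hj/ is the first permitted one, so coda /j/ | onset /hj/.
Between /c/ (V2) and /a/ (V3): /pnj/; trying suffixes from longest down, /nj/ is the first permitted one, so coda /p/ | onset /nj/.
Between /a/ (V3) and /a/ (V4): /pz/ splits as /p/ + /z/ (/z/ is the longest suffix that is a licit onset).
So the parse is naj.hjcp.njap.za.
Mapping each syllable to C/V: /naj/ → CVC, /hjcp/ → CCVC, /njap/ → CCVC, /za/ → CV.

CVC.CCVC.CCVC.CV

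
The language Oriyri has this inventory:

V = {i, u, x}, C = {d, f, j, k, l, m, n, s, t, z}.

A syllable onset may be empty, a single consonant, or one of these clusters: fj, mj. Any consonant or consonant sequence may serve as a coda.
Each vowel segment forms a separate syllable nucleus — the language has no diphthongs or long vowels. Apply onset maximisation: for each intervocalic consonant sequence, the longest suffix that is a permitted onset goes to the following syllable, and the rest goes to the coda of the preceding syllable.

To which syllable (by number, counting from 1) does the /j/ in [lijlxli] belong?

1

Vowels present: i, x, i; each is a nucleus, giving 3 syllables.
V1 /i/ – V2 /x/: /jl/; trying suffixes from longest down, /l/ is the first permitted one, so coda /j/ | onset /l/.
V2 /x/ – V3 /i/: just /l/ — single C goes to the following onset.
So the parse is lij.lx.li.
The /j/ is in the coda of syllable 1 (/lij/).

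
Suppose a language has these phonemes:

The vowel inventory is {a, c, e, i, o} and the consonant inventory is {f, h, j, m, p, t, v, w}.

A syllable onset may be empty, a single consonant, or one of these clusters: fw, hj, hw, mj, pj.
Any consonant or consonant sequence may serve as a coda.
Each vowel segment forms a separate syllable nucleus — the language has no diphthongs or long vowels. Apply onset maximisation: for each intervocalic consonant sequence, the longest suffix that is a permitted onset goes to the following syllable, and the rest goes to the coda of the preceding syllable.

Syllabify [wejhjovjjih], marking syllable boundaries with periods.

wej.hjovj.jih

The vowels are e, o, i — 3 nuclei, so 3 syllables.
V1 /e/ – V2 /o/: cluster /jhj/ — the longest permitted-onset suffix is /hj/; onset = /hj/, preceding coda = /j/.
V2 /o/ – V3 /i/: /vjj/ — longest licit onset from the right is /j/, leaving /vj/ as coda.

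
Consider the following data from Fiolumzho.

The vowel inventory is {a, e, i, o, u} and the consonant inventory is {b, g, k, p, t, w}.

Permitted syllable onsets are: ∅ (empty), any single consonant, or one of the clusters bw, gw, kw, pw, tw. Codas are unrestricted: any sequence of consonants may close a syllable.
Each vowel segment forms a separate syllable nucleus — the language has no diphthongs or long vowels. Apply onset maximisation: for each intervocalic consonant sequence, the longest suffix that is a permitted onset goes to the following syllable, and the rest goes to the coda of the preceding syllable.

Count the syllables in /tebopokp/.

The vowels are e, o, o — 3 nuclei, so 3 syllables.

3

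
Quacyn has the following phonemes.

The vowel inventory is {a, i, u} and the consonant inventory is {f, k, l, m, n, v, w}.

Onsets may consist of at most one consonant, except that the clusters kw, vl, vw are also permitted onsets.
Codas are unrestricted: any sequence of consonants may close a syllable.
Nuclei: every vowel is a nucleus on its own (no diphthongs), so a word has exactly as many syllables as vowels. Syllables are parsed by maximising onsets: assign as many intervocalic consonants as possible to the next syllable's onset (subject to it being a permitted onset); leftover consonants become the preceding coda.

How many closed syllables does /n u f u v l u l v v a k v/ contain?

Nuclei (vowels): u, u, u, a → 4 syllables.
Between /u/ (V1) and /u/ (V2): just /f/ — single C goes to the following onset.
Between /u/ (V2) and /u/ (V3): /vl/ is a licit onset in full, so it all attaches to the next syllable.
Between /u/ (V3) and /a/ (V4): /lvv/; trying suffixes from longest down, /v/ is the first permitted one, so coda /lv/ | onset /v/.
So the parse is nu.fu.vlulv.vakv.
Classifying each syllable: /nu/ (open), /fu/ (open), /vlulv/ (closed), /vakv/ (closed).
Closed syllables: 2.

2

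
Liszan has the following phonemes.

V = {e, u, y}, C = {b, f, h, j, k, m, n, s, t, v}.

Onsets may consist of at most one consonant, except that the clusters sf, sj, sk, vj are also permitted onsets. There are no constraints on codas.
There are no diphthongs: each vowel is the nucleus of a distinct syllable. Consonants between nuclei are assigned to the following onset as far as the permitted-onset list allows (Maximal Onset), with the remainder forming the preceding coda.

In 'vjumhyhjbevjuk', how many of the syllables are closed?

Nuclei (vowels): u, y, e, u → 4 syllables.
Between /u/ (V1) and /y/ (V2): /mh/ — longest licit onset from the right is /h/, leaving /m/ as coda.
Between /y/ (V2) and /e/ (V3): /hjb/ — longest licit onset from the right is /b/, leaving /hj/ as coda.
Between /e/ (V3) and /u/ (V4): /vj/ — entire cluster is a permitted onset → onset /vj/, coda ∅.
So the parse is vjum.hyhj.be.vjuk.
Classifying each syllable: /vjum/ (closed), /hyhj/ (closed), /be/ (open), /vjuk/ (closed).
Closed syllables: 3.

3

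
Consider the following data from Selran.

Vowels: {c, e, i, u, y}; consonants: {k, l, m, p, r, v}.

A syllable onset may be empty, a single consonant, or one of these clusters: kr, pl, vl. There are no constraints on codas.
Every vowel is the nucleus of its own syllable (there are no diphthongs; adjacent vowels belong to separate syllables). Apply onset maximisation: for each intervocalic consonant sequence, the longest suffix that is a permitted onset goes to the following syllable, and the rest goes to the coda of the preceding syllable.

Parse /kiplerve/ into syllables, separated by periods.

Nuclei (vowels): i, e, e → 3 syllables.
σ1/σ2 boundary: cluster /pl/ — /pl/ is itself a permitted onset, so the whole cluster goes right; preceding coda = ∅.
σ2/σ3 boundary: /rv/ splits as /r/ + /v/ (/v/ is the longest suffix that is a licit onset).

ki.pler.ve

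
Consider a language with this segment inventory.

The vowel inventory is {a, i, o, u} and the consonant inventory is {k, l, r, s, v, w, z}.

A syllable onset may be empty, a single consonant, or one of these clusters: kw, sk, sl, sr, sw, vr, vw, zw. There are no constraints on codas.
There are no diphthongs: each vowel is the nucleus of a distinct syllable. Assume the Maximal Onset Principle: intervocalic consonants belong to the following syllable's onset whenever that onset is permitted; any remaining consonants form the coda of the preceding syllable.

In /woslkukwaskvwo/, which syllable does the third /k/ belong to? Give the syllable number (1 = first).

3

Vowels present: o, u, a, o; each is a nucleus, giving 4 syllables.
V1 /o/ – V2 /u/: /slk/ splits as /sl/ + /k/ (/k/ is the longest suffix that is a licit onset).
V2 /u/ – V3 /a/: cluster /kw/ — /kw/ is itself a permitted onset, so the whole cluster goes right; preceding coda = ∅.
V3 /a/ – V4 /o/: cluster /skvw/ — the longest permitted-onset suffix is /vw/; onset = /vw/, preceding coda = /sk/.
Result: wosl.ku.kwask.vwo.
The third /k/ is in the coda of syllable 3 (/kwask/).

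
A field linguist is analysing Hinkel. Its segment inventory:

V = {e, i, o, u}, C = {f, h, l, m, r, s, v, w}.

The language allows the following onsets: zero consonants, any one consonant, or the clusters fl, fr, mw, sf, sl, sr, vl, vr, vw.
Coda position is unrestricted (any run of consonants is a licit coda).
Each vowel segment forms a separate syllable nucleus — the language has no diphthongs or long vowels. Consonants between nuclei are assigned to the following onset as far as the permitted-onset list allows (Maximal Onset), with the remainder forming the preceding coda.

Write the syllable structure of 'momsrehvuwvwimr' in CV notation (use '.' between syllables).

CVC.CCVC.CVC.CCVCC

The vowels are o, e, u, i — 4 nuclei, so 4 syllables.
σ1/σ2 boundary: /msr/; trying suffixes from longest down, /sr/ is the first permitted one, so coda /m/ | onset /sr/.
σ2/σ3 boundary: /hv/ splits as /h/ + /v/ (/v/ is the longest suffix that is a licit onset).
σ3/σ4 boundary: /wvw/ splits as /w/ + /vw/ (/vw/ is the longest suffix that is a licit onset).
Result: mom.sreh.vuw.vwimr.
Mapping each syllable to C/V: /mom/ → CVC, /sreh/ → CCVC, /vuw/ → CVC, /vwimr/ → CCVCC.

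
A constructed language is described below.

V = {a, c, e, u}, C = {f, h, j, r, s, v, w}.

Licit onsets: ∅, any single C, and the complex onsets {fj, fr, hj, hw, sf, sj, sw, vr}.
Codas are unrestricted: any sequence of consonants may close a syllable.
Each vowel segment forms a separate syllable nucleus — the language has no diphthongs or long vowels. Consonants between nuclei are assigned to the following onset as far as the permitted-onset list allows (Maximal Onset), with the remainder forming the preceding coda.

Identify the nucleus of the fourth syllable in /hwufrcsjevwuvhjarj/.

Vowels present: u, c, e, u, a; each is a nucleus, giving 5 syllables.
The fourth nucleus (vowel 4 from the left) is /u/.

u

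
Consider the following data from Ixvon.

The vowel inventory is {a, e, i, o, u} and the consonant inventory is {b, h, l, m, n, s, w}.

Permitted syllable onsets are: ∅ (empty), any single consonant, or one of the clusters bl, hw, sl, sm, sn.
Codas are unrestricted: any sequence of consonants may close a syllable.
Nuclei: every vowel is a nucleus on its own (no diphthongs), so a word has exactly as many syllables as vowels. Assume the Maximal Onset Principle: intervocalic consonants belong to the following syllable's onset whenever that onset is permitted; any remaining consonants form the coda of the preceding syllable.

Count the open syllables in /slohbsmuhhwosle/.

Nuclei (vowels): o, u, o, e → 4 syllables.
Between /o/ (V1) and /u/ (V2): /hbsm/ splits as /hb/ + /sm/ (/sm/ is the longest suffix that is a licit onset).
Between /u/ (V2) and /o/ (V3): /hhw/ splits as /h/ + /hw/ (/hw/ is the longest suffix that is a licit onset).
Between /o/ (V3) and /e/ (V4): /sl/ — entire cluster is a permitted onset → onset /sl/, coda ∅.
Putting it together: slohb.smuh.hwo.sle.
Classifying each syllable: /slohb/ (closed), /smuh/ (closed), /hwo/ (open), /sle/ (open).
Open syllables: 2.

2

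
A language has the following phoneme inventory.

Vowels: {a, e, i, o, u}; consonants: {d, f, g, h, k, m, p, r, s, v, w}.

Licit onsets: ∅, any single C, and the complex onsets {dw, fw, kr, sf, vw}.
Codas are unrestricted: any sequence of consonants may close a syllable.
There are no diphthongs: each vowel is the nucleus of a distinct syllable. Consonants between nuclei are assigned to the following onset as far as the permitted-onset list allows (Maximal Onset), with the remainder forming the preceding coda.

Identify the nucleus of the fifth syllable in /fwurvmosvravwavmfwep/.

The vowels are u, o, a, a, e — 5 nuclei, so 5 syllables.
The fifth nucleus (vowel 5 from the left) is /e/.

e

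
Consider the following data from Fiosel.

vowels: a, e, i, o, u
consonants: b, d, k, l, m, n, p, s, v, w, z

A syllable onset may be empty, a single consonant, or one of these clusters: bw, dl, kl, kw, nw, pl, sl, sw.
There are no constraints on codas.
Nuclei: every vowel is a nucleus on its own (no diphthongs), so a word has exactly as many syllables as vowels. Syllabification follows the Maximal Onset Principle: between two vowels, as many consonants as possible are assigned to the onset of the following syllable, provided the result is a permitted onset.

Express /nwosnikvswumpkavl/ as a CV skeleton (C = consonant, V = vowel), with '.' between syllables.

The vowels are o, i, u, a — 4 nuclei, so 4 syllables.
V1 /o/ – V2 /i/: cluster /sn/ — the longest permitted-onset suffix is /n/; onset = /n/, preceding coda = /s/.
V2 /i/ – V3 /u/: /kvsw/ — longest licit onset from the right is /sw/, leaving /kv/ as coda.
V3 /u/ – V4 /a/: /mpk/; trying suffixes from longest down, /k/ is the first permitted one, so coda /mp/ | onset /k/.
Result: nwos.nikv.swump.kavl.
Mapping each syllable to C/V: /nwos/ → CCVC, /nikv/ → CVCC, /swump/ → CCVCC, /kavl/ → CVCC.

CCVC.CVCC.CCVCC.CVCC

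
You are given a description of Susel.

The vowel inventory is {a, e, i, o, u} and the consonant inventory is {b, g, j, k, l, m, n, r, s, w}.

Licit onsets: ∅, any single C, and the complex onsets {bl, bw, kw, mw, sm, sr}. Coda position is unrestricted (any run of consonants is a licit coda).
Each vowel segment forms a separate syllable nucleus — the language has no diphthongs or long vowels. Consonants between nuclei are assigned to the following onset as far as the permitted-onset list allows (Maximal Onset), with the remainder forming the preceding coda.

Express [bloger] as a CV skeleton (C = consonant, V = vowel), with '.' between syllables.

Vowels present: o, e; each is a nucleus, giving 2 syllables.
V1 /o/ – V2 /e/: /g/ → onset of the next syllable (single consonants are always licit onsets).
Syllabification: blo.ger.
Mapping each syllable to C/V: /blo/ → CCV, /ger/ → CVC.

CCV.CVC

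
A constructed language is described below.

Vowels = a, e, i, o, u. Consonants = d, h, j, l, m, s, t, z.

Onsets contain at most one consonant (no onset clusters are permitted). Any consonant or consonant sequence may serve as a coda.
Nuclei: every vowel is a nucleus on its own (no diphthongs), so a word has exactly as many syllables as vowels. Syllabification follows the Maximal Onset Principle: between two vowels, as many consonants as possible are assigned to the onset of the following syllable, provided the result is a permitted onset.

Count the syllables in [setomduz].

The vowels are e, o, u — 3 nuclei, so 3 syllables.

3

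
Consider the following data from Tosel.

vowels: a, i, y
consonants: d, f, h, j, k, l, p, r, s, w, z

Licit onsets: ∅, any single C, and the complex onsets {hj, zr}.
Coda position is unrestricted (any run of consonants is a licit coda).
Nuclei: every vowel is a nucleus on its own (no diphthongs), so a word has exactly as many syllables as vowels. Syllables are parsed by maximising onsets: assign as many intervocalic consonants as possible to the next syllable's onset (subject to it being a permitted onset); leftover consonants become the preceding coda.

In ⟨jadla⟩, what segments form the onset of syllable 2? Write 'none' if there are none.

l

The vowels are a, a — 2 nuclei, so 2 syllables.
σ1/σ2 boundary: cluster /dl/ — the longest permitted-onset suffix is /l/; onset = /l/, preceding coda = /d/.
So the parse is jad.la.
Syllable 2 is /la/: onset /l/, nucleus /a/, coda ∅.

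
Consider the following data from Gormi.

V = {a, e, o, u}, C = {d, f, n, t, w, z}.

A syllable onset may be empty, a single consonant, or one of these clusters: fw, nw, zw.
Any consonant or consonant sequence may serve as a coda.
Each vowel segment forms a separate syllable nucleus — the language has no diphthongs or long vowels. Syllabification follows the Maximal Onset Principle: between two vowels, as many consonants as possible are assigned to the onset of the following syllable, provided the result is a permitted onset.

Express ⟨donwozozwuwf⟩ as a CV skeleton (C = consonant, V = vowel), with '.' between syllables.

Vowels present: o, o, o, u; each is a nucleus, giving 4 syllables.
V1 /o/ – V2 /o/: /nw/ — entire cluster is a permitted onset → onset /nw/, coda ∅.
V2 /o/ – V3 /o/: /z/ → onset of the next syllable (single consonants are always licit onsets).
V3 /o/ – V4 /u/: cluster /zw/ — /zw/ is itself a permitted onset, so the whole cluster goes right; preceding coda = ∅.
So the parse is do.nwo.zo.zwuwf.
Mapping each syllable to C/V: /do/ → CV, /nwo/ → CCV, /zo/ → CV, /zwuwf/ → CCVCC.

CV.CCV.CV.CCVCC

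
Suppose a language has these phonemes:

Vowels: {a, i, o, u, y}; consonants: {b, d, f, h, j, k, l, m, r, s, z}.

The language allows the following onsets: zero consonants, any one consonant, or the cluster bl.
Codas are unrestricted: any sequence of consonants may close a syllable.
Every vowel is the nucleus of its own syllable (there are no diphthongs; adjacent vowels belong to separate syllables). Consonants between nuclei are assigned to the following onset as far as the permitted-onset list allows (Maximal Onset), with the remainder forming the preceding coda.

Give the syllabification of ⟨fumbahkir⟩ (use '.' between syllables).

Vowels present: u, a, i; each is a nucleus, giving 3 syllables.
σ1/σ2 boundary: cluster /mb/ — the longest permitted-onset suffix is /b/; onset = /b/, preceding coda = /m/.
σ2/σ3 boundary: /hk/ splits as /h/ + /k/ (/k/ is the longest suffix that is a licit onset).

fum.bah.kir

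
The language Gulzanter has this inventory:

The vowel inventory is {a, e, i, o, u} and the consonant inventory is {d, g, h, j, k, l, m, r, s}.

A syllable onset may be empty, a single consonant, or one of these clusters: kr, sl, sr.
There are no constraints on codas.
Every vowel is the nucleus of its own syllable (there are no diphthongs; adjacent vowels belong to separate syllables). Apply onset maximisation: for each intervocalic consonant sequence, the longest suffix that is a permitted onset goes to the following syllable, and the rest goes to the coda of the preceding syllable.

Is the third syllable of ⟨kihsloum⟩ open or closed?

Vowels present: i, o, u; each is a nucleus, giving 3 syllables.
σ1/σ2 boundary: /hsl/ splits as /h/ + /sl/ (/sl/ is the longest suffix that is a licit onset).
σ2/σ3 boundary: no consonants, so the boundary falls immediately after /o/.
Syllabification: kih.slo.um.
Syllable 3 is /um/ with coda /m/, so it is closed.

closed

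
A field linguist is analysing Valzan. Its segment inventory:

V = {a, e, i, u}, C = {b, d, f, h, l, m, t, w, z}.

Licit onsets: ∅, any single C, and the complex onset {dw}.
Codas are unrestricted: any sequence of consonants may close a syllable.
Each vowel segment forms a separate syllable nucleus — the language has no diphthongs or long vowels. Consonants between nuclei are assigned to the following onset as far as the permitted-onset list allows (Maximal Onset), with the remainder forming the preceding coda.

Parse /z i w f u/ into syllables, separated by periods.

ziw.fu

The vowels are i, u — 2 nuclei, so 2 syllables.
/i…u/ gap (V1→V2): /wf/; trying suffixes from longest down, /f/ is the first permitted one, so coda /w/ | onset /f/.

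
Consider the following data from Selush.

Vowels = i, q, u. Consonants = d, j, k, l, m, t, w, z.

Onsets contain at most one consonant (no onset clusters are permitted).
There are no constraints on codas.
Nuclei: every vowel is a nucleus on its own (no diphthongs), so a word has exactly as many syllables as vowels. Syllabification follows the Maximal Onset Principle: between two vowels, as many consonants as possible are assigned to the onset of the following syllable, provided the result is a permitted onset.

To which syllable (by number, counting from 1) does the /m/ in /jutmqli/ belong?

Vowels present: u, q, i; each is a nucleus, giving 3 syllables.
σ1/σ2 boundary: /tm/ splits as /t/ + /m/ (/m/ is the longest suffix that is a licit onset).
σ2/σ3 boundary: /l/ is a single consonant, so it becomes the next onset.
Syllabification: jut.mq.li.
The /m/ is in the onset of syllable 2 (/mq/).

2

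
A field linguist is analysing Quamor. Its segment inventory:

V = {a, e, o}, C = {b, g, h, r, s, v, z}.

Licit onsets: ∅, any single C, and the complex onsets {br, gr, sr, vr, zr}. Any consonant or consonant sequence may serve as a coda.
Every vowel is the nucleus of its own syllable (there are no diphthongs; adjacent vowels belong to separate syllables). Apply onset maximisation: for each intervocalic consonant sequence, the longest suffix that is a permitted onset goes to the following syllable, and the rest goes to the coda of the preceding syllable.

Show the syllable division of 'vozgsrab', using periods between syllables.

Vowels present: o, a; each is a nucleus, giving 2 syllables.
σ1/σ2 boundary: /zgsr/ splits as /zg/ + /sr/ (/sr/ is the longest suffix that is a licit onset).

vozg.srab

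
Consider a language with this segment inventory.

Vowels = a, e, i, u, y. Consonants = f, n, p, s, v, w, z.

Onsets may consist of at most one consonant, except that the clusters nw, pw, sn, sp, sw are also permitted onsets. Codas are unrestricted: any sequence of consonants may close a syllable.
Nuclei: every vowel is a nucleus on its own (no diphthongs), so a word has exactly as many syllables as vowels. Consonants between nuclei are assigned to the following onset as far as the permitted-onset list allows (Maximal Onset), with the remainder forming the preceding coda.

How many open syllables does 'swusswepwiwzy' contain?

2

The vowels are u, e, i, y — 4 nuclei, so 4 syllables.
V1 /u/ – V2 /e/: /ssw/ — longest licit onset from the right is /sw/, leaving /s/ as coda.
V2 /e/ – V3 /i/: cluster /pw/ — /pw/ is itself a permitted onset, so the whole cluster goes right; preceding coda = ∅.
V3 /i/ – V4 /y/: /wz/; trying suffixes from longest down, /z/ is the first permitted one, so coda /w/ | onset /z/.
So the parse is swus.swe.pwiw.zy.
Classifying each syllable: /swus/ (closed), /swe/ (open), /pwiw/ (closed), /zy/ (open).
Open syllables: 2.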